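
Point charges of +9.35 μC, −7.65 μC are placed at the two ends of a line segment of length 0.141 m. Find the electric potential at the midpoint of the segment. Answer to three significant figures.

The total potential is the scalar sum of each charge's contribution, V = Σ kqᵢ/rᵢ.
Each charge is 0.0705 m from the midpoint.
V = k[(9.35×10⁻⁶)/(0.0705) + (-7.65×10⁻⁶)/(0.0705)] = 2.17×10⁵ V.

2.17×10⁵ V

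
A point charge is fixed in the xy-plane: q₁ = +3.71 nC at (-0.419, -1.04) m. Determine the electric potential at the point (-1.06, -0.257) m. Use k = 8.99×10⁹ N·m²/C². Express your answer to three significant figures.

33.0 V

The total potential is the scalar sum of each charge's contribution, V = Σ kqᵢ/rᵢ.
Distances from the field point to each charge: r₁ = 1.01 m.
V = k[(3.71×10⁻⁹)/(1.01)] = 33.0 V.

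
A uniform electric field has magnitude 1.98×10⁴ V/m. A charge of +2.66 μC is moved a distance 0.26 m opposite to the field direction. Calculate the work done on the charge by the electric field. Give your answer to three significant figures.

-0.0137 J

The potential change for a displacement 0.26 m opposite to the field direction is ΔV = +Ed = 5150 V.
W_field = −qΔV = -0.0137 J.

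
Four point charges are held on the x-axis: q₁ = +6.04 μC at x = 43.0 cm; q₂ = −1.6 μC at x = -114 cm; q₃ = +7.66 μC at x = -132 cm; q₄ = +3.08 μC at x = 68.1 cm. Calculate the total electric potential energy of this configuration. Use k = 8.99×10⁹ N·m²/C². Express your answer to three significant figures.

The assembly work is the sum of pairwise potential energies, U = Σ_{i<j} kqᵢqⱼ/rᵢⱼ.
Pair separations: r₁₂ = 1.57 m, r₁₃ = 1.75 m, r₁₄ = 0.251 m, r₂₃ = 0.180 m, r₂₄ = 1.82 m, r₃₄ = 2.00 m.
Summing all 6 pair terms gives U = 0.318 J.

0.318 J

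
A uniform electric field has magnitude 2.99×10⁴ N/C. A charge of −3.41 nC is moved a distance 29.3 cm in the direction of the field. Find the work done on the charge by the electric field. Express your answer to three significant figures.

The potential change for a displacement 29.3 cm in the direction of the field is ΔV = −Ed = -8760 V.
W_field = −qΔV = -2.99×10⁻⁵ J.

-2.99×10⁻⁵ J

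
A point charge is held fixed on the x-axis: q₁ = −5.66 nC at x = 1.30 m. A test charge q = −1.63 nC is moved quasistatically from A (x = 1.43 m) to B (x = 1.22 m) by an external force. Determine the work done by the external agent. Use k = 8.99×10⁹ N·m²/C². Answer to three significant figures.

For quasistatic motion the external work equals the change in potential energy: W_ext = qΔV = q(V_B − V_A).
At A: distance to the source charge is 0.130 m; V_A = kq₁/r = -391 V.
At B: distance to the source charge is 0.0800 m; V_B = kq₁/r = -636 V.
ΔV = V_B − V_A = -245 V.
W_ext = qΔV = (-1.63×10⁻⁹ C)(-245 V) = 3.99×10⁻⁷ J.

3.99×10⁻⁷ J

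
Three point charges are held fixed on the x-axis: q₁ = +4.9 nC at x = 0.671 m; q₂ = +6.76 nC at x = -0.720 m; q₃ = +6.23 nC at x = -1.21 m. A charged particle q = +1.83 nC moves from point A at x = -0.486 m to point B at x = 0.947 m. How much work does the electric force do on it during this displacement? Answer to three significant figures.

The work done by the electric force is W_field = −ΔU = −q(V_B − V_A) = q(V_A − V_B).
At A: distances to the source charges are 1.16 m, 0.234 m, 0.724 m; V_A = Σ kqᵢ/rᵢ = 375 V.
At B: distances to the source charges are 0.276 m, 1.67 m, 2.16 m; V_B = Σ kqᵢ/rᵢ = 222 V.
ΔV = V_B − V_A = -153 V.
W_field = −qΔV = −(1.83×10⁻⁹ C)(-153 V) = 2.80×10⁻⁷ J.

2.80×10⁻⁷ J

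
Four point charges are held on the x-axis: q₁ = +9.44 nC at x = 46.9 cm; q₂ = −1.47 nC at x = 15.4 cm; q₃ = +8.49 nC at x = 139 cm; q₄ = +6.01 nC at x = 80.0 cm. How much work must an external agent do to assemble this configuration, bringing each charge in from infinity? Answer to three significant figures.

2.49×10⁻⁶ J

The assembly work is the sum of pairwise potential energies, U = Σ_{i<j} kqᵢqⱼ/rᵢⱼ.
Pair separations: r₁₂ = 0.315 m, r₁₃ = 0.921 m, r₁₄ = 0.331 m, r₂₃ = 1.24 m, r₂₄ = 0.646 m, r₃₄ = 0.590 m.
Summing all 6 pair terms gives U = 2.49×10⁻⁶ J.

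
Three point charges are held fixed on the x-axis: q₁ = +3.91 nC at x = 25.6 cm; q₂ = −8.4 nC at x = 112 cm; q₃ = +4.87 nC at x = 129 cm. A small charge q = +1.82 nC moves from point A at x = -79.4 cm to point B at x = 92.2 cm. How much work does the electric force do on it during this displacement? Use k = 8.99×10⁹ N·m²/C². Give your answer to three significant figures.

4.09×10⁻⁷ J

The work done by the electric force is W_field = −ΔU = −q(V_B − V_A) = q(V_A − V_B).
At A: distances to the source charges are 1.05 m, 1.91 m, 2.08 m; V_A = Σ kqᵢ/rᵢ = 15.0 V.
At B: distances to the source charges are 0.666 m, 0.198 m, 0.368 m; V_B = Σ kqᵢ/rᵢ = -210 V.
ΔV = V_B − V_A = -225 V.
W_field = −qΔV = −(1.82×10⁻⁹ C)(-225 V) = 4.09×10⁻⁷ J.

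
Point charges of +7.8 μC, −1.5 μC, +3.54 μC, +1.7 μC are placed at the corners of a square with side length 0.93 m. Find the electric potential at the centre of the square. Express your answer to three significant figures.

1.58×10⁵ V

The total potential is the scalar sum of each charge's contribution, V = Σ kqᵢ/rᵢ.
The distance from each corner to the centre is a√2/2 = 0.658 m.
V = k[(7.80×10⁻⁶)/(0.658) + (-1.50×10⁻⁶)/(0.658) + (3.54×10⁻⁶)/(0.658) + (1.70×10⁻⁶)/(0.658)] = 1.58×10⁵ V.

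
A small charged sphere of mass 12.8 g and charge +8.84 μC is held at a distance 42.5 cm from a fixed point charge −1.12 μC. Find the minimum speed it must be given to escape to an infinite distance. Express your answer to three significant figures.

5.72 m/s

To just escape, total mechanical energy must reach zero at infinity: ½mv²_min + U = 0, so ½mv²_min = −U = |kQq|/r.
|U| = |kQq|/r = (8.99×10⁹ N·m²/C²)(1.12×10⁻⁶)(8.84×10⁻⁶)/(0.425) = 0.209 J.
v_min = √(2|U|/m) = √(2·0.209/0.0128) = 5.72 m/s.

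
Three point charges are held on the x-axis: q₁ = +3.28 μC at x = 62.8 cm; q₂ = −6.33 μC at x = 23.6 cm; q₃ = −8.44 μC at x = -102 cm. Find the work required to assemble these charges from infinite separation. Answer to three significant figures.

The assembly work is the sum of pairwise potential energies, U = Σ_{i<j} kqᵢqⱼ/rᵢⱼ.
Pair separations: r₁₂ = 0.392 m, r₁₃ = 1.65 m, r₂₃ = 1.26 m.
U = (-0.476) + (-0.151) + (0.382) = -0.245 J.

-0.245 J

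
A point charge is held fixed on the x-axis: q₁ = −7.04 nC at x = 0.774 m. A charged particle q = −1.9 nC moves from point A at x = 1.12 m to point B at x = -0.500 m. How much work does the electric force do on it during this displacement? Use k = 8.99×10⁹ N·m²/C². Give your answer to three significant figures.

The work done by the electric force is W_field = −ΔU = −q(V_B − V_A) = q(V_A − V_B).
At A: distance to the source charge is 0.346 m; V_A = kq₁/r = -183 V.
At B: distance to the source charge is 1.27 m; V_B = kq₁/r = -49.7 V.
ΔV = V_B − V_A = 133 V.
W_field = −qΔV = −(-1.90×10⁻⁹ C)(133 V) = 2.53×10⁻⁷ J.

2.53×10⁻⁷ J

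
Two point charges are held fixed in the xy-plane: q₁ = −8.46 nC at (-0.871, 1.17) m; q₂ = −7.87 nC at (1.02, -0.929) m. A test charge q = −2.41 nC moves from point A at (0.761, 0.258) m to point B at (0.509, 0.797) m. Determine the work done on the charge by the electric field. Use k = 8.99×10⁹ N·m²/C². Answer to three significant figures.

The work done by the electric force is W_field = −ΔU = −q(V_B − V_A) = q(V_A − V_B).
At A: distances to the source charges are 1.87 m, 1.21 m; V_A = Σ kqᵢ/rᵢ = -98.9 V.
At B: distances to the source charges are 1.43 m, 1.80 m; V_B = Σ kqᵢ/rᵢ = -92.5 V.
ΔV = V_B − V_A = 6.41 V.
W_field = −qΔV = −(-2.41×10⁻⁹ C)(6.41 V) = 1.54×10⁻⁸ J.

1.54×10⁻⁸ J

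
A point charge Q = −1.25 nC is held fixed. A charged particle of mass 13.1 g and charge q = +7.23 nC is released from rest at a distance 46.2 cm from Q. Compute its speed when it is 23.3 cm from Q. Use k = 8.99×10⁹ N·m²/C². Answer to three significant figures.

5.14×10⁻³ m/s

Only the electrostatic force acts, so mechanical energy is conserved: ½mv² = U₁ − U₂ = kQq(1/r₁ − 1/r₂).
U₁ − U₂ = (8.99×10⁹ N·m²/C²)(-1.25×10⁻⁹ C)(7.23×10⁻⁹ C)(1/0.462 − 1/0.233) = 1.73×10⁻⁷ J.
v = √(2·1.73×10⁻⁷/0.0131) = 5.14×10⁻³ m/s.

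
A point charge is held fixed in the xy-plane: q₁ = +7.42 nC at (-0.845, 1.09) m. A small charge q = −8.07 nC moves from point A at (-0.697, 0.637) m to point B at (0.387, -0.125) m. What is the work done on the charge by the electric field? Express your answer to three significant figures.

The work done by the electric force is W_field = −ΔU = −q(V_B − V_A) = q(V_A − V_B).
At A: distance to the source charge is 0.477 m; V_A = kq₁/r = 140 V.
At B: distance to the source charge is 1.73 m; V_B = kq₁/r = 38.6 V.
ΔV = V_B − V_A = -101 V.
W_field = −qΔV = −(-8.07×10⁻⁹ C)(-101 V) = -8.18×10⁻⁷ J.

-8.18×10⁻⁷ J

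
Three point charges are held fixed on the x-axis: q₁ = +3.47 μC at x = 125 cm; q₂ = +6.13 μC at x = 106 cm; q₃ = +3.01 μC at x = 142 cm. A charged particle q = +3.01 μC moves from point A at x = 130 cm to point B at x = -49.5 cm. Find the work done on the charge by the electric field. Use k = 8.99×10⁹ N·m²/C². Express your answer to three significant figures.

The work done by the electric force is W_field = −ΔU = −q(V_B − V_A) = q(V_A − V_B).
At A: distances to the source charges are 0.0500 m, 0.240 m, 0.120 m; V_A = Σ kqᵢ/rᵢ = 1.08×10⁶ V.
At B: distances to the source charges are 1.75 m, 1.56 m, 1.92 m; V_B = Σ kqᵢ/rᵢ = 6.74×10⁴ V.
ΔV = V_B − V_A = -1.01×10⁶ V.
W_field = −qΔV = −(3.01×10⁻⁶ C)(-1.01×10⁶ V) = 3.04 J.

3.04 J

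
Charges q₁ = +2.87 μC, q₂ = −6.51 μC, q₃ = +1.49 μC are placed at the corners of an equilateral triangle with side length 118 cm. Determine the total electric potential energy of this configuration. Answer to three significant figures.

-0.184 J

The assembly work is the sum of pairwise potential energies, U = Σ_{i<j} kqᵢqⱼ/rᵢⱼ.
All three pair separations equal the side length, 1.18 m.
U = (-0.142) + (0.0326) + (-0.0739) = -0.184 J.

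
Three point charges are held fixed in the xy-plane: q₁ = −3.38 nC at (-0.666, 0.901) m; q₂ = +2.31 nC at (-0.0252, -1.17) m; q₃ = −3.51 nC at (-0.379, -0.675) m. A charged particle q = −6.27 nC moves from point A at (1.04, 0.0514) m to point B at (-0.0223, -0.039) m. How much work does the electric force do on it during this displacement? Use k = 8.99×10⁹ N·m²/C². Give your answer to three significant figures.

The work done by the electric force is W_field = −ΔU = −q(V_B − V_A) = q(V_A − V_B).
At A: distances to the source charges are 1.91 m, 1.62 m, 1.59 m; V_A = Σ kqᵢ/rᵢ = -22.9 V.
At B: distances to the source charges are 1.14 m, 1.13 m, 0.729 m; V_B = Σ kqᵢ/rᵢ = -51.6 V.
ΔV = V_B − V_A = -28.7 V.
W_field = −qΔV = −(-6.27×10⁻⁹ C)(-28.7 V) = -1.80×10⁻⁷ J.

-1.80×10⁻⁷ J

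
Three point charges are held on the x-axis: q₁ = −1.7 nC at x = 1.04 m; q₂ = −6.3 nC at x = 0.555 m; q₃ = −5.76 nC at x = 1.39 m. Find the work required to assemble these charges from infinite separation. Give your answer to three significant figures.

The assembly work is the sum of pairwise potential energies, U = Σ_{i<j} kqᵢqⱼ/rᵢⱼ.
Pair separations: r₁₂ = 0.485 m, r₁₃ = 0.350 m, r₂₃ = 0.835 m.
U = (1.99×10⁻⁷) + (2.52×10⁻⁷) + (3.91×10⁻⁷) = 8.41×10⁻⁷ J.

8.41×10⁻⁷ J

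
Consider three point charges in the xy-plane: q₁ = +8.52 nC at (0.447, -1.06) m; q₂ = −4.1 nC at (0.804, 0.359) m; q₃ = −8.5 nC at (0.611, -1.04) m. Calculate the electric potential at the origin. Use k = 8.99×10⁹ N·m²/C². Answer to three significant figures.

The total potential is the scalar sum of each charge's contribution, V = Σ kqᵢ/rᵢ.
Distances from the field point to each charge: r₁ = 1.15 m, r₂ = 0.881 m, r₃ = 1.21 m.
V = k[(8.52×10⁻⁹)/(1.15) + (-4.10×10⁻⁹)/(0.881) + (-8.50×10⁻⁹)/(1.21)] = -38.6 V.

-38.6 V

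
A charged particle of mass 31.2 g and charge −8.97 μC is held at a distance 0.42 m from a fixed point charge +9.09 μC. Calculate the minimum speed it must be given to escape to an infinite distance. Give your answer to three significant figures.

10.6 m/s

To just escape, total mechanical energy must reach zero at infinity: ½mv²_min + U = 0, so ½mv²_min = −U = |kQq|/r.
|U| = |kQq|/r = (8.99×10⁹ N·m²/C²)(9.09×10⁻⁶)(8.97×10⁻⁶)/(0.420) = 1.75 J.
v_min = √(2|U|/m) = √(2·1.75/0.0312) = 10.6 m/s.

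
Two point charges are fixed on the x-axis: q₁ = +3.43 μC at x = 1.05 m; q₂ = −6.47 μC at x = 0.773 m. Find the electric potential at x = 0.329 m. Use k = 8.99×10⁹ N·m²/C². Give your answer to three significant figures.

Electric potential is a scalar, so the contributions from each charge add algebraically: V = Σ kqᵢ/rᵢ.
Distances from the field point to each charge: r₁ = 0.721 m, r₂ = 0.444 m.
V = k[(3.43×10⁻⁶)/(0.721) + (-6.47×10⁻⁶)/(0.444)] = -8.82×10⁴ V.

-8.82×10⁴ V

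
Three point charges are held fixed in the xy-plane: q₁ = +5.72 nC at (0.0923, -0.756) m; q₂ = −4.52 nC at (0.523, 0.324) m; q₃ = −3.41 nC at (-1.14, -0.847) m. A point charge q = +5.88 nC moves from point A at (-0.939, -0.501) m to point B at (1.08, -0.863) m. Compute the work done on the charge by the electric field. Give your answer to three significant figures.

The work done by the electric force is W_field = −ΔU = −q(V_B − V_A) = q(V_A − V_B).
At A: distances to the source charges are 1.06 m, 1.68 m, 0.400 m; V_A = Σ kqᵢ/rᵢ = -52.4 V.
At B: distances to the source charges are 0.993 m, 1.31 m, 2.22 m; V_B = Σ kqᵢ/rᵢ = 6.96 V.
ΔV = V_B − V_A = 59.4 V.
W_field = −qΔV = −(5.88×10⁻⁹ C)(59.4 V) = -3.49×10⁻⁷ J.

-3.49×10⁻⁷ J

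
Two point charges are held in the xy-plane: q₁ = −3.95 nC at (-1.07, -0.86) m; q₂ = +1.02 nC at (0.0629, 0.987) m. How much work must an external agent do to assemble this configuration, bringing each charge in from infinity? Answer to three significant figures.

The work to assemble the configuration equals its total potential energy, U = Σ kqᵢqⱼ/rᵢⱼ over all pairs.
Pair separations: r₁₂ = 2.17 m.
U = (-1.67×10⁻⁸) = -1.67×10⁻⁸ J.

-1.67×10⁻⁸ J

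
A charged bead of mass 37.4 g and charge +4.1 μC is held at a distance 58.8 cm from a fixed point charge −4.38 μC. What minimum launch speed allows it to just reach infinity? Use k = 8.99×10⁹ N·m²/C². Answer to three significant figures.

To just escape, total mechanical energy must reach zero at infinity: ½mv²_min + U = 0, so ½mv²_min = −U = |kQq|/r.
|U| = |kQq|/r = (8.99×10⁹ N·m²/C²)(4.38×10⁻⁶)(4.10×10⁻⁶)/(0.588) = 0.275 J.
v_min = √(2|U|/m) = √(2·0.275/0.0374) = 3.83 m/s.

3.83 m/s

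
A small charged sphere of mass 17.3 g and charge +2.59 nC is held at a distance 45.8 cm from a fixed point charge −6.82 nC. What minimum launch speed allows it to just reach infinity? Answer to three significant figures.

To just escape, total mechanical energy must reach zero at infinity: ½mv²_min + U = 0, so ½mv²_min = −U = |kQq|/r.
|U| = |kQq|/r = (8.99×10⁹ N·m²/C²)(6.82×10⁻⁹)(2.59×10⁻⁹)/(0.458) = 3.47×10⁻⁷ J.
v_min = √(2|U|/m) = √(2·3.47×10⁻⁷/0.0173) = 6.33×10⁻³ m/s.

6.33×10⁻³ m/s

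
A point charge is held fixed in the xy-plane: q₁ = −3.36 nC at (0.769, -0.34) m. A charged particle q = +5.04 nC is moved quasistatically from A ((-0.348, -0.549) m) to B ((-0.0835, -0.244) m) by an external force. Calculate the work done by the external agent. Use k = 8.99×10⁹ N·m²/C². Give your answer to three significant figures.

-4.35×10⁻⁸ J

For quasistatic motion the external work equals the change in potential energy: W_ext = qΔV = q(V_B − V_A).
At A: distance to the source charge is 1.14 m; V_A = kq₁/r = -26.6 V.
At B: distance to the source charge is 0.858 m; V_B = kq₁/r = -35.2 V.
ΔV = V_B − V_A = -8.63 V.
W_ext = qΔV = (5.04×10⁻⁹ C)(-8.63 V) = -4.35×10⁻⁸ J.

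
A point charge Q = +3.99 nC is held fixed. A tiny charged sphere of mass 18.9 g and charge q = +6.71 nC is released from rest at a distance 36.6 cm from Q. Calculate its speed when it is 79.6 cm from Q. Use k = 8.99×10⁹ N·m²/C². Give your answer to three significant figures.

6.13×10⁻³ m/s

Only the electrostatic force acts, so mechanical energy is conserved: ½mv² = U₁ − U₂ = kQq(1/r₁ − 1/r₂).
U₁ − U₂ = (8.99×10⁹ N·m²/C²)(3.99×10⁻⁹ C)(6.71×10⁻⁹ C)(1/0.366 − 1/0.796) = 3.55×10⁻⁷ J.
v = √(2·3.55×10⁻⁷/0.0189) = 6.13×10⁻³ m/s.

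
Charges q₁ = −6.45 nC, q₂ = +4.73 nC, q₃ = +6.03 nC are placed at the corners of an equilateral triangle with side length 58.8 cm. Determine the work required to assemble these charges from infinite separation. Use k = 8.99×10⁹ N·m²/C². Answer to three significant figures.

The assembly work is the sum of pairwise potential energies, U = Σ_{i<j} kqᵢqⱼ/rᵢⱼ.
All three pair separations equal the side length, 0.588 m.
U = (-4.66×10⁻⁷) + (-5.95×10⁻⁷) + (4.36×10⁻⁷) = -6.25×10⁻⁷ J.

-6.25×10⁻⁷ J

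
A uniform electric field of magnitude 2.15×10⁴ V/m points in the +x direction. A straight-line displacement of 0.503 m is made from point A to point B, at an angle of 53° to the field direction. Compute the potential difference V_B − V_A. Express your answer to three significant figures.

Only the component of displacement along E changes the potential: ΔV = −E·d·cosθ.
ΔV = −(2.15×10⁴ V/m)(0.503 m)cos53° = -6510 V.

-6510 V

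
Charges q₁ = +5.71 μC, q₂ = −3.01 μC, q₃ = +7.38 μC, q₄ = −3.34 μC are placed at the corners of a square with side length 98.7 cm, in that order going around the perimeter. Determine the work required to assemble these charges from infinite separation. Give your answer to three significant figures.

-0.421 J

The work to assemble the configuration equals its total potential energy, U = Σ kqᵢqⱼ/rᵢⱼ over all pairs.
The four side pairs have separation 0.987 m and the two diagonal pairs 1.40 m.
Summing all 6 pair terms gives U = -0.421 J.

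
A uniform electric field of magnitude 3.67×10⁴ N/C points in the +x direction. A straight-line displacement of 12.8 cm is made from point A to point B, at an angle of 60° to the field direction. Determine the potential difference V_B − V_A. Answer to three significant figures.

Only the component of displacement along E changes the potential: ΔV = −E·d·cosθ.
ΔV = −(3.67×10⁴ V/m)(0.128 m)cos60° = -2350 V.

-2350 V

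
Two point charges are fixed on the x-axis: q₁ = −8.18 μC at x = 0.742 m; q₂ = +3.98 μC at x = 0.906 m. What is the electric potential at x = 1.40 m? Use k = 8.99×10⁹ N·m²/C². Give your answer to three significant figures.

Electric potential is a scalar, so the contributions from each charge add algebraically: V = Σ kqᵢ/rᵢ.
Distances from the field point to each charge: r₁ = 0.658 m, r₂ = 0.494 m.
V = k[(-8.18×10⁻⁶)/(0.658) + (3.98×10⁻⁶)/(0.494)] = -3.93×10⁴ V.

-3.93×10⁴ V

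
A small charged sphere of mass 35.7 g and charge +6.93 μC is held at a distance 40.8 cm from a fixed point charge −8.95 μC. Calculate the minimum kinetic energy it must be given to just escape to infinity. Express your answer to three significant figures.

To just escape, total mechanical energy must reach zero at infinity: ½mv²_min + U = 0, so ½mv²_min = −U = |kQq|/r.
|U| = |kQq|/r = (8.99×10⁹ N·m²/C²)(8.95×10⁻⁶)(6.93×10⁻⁶)/(0.408) = 1.37 J.

1.37 J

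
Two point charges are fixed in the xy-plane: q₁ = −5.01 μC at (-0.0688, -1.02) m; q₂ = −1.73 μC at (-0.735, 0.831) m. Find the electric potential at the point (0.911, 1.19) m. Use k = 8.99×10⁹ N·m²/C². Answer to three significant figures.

The total potential is the scalar sum of each charge's contribution, V = Σ kqᵢ/rᵢ.
Distances from the field point to each charge: r₁ = 2.42 m, r₂ = 1.68 m.
V = k[(-5.01×10⁻⁶)/(2.42) + (-1.73×10⁻⁶)/(1.68)] = -2.79×10⁴ V.

-2.79×10⁴ V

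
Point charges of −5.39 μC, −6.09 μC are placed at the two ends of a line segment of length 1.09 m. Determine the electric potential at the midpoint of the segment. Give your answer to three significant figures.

Electric potential is a scalar, so the contributions from each charge add algebraically: V = Σ kqᵢ/rᵢ.
Each charge is 0.545 m from the midpoint.
V = k[(-5.39×10⁻⁶)/(0.545) + (-6.09×10⁻⁶)/(0.545)] = -1.89×10⁵ V.

-1.89×10⁵ V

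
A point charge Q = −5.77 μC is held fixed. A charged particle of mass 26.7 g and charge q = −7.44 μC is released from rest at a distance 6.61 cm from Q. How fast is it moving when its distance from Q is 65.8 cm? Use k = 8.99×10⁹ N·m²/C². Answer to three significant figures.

Only the electrostatic force acts, so mechanical energy is conserved: ½mv² = U₁ − U₂ = kQq(1/r₁ − 1/r₂).
U₁ − U₂ = (8.99×10⁹ N·m²/C²)(-5.77×10⁻⁶ C)(-7.44×10⁻⁶ C)(1/0.0661 − 1/0.658) = 5.25 J.
v = √(2·5.25/0.0267) = 19.8 m/s.

19.8 m/s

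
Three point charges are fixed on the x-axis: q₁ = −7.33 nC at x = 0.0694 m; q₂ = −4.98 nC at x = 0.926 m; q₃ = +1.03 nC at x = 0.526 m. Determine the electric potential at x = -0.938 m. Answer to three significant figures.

-83.1 V

Electric potential is a scalar, so the contributions from each charge add algebraically: V = Σ kqᵢ/rᵢ.
Distances from the field point to each charge: r₁ = 1.01 m, r₂ = 1.86 m, r₃ = 1.46 m.
V = k[(-7.33×10⁻⁹)/(1.01) + (-4.98×10⁻⁹)/(1.86) + (1.03×10⁻⁹)/(1.46)] = -83.1 V.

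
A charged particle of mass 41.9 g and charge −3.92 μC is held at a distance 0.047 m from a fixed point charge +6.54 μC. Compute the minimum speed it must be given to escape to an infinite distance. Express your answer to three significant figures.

To just escape, total mechanical energy must reach zero at infinity: ½mv²_min + U = 0, so ½mv²_min = −U = |kQq|/r.
|U| = |kQq|/r = (8.99×10⁹ N·m²/C²)(6.54×10⁻⁶)(3.92×10⁻⁶)/(0.0470) = 4.90 J.
v_min = √(2|U|/m) = √(2·4.90/0.0419) = 15.3 m/s.

15.3 m/s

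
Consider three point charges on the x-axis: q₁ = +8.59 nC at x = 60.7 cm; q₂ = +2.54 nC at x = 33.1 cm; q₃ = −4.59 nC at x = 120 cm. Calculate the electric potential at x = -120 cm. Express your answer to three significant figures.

The total potential is the scalar sum of each charge's contribution, V = Σ kqᵢ/rᵢ.
Distances from the field point to each charge: r₁ = 1.81 m, r₂ = 1.53 m, r₃ = 2.40 m.
V = k[(8.59×10⁻⁹)/(1.81) + (2.54×10⁻⁹)/(1.53) + (-4.59×10⁻⁹)/(2.40)] = 40.5 V.

40.5 V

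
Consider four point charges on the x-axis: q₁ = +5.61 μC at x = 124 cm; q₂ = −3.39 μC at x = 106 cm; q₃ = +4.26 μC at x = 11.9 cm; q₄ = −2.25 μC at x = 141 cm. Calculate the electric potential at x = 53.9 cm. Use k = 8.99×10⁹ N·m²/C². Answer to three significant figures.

8.14×10⁴ V

The total potential is the scalar sum of each charge's contribution, V = Σ kqᵢ/rᵢ.
Distances from the field point to each charge: r₁ = 0.701 m, r₂ = 0.521 m, r₃ = 0.420 m, r₄ = 0.871 m.
V = k[(5.61×10⁻⁶)/(0.701) + (-3.39×10⁻⁶)/(0.521) + (4.26×10⁻⁶)/(0.420) + (-2.25×10⁻⁶)/(0.871)] = 8.14×10⁴ V.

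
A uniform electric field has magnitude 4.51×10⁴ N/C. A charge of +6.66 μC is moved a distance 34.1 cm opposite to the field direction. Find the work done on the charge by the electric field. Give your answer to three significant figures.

-0.102 J

The potential change for a displacement 34.1 cm opposite to the field direction is ΔV = +Ed = 1.54×10⁴ V.
W_field = −qΔV = -0.102 J.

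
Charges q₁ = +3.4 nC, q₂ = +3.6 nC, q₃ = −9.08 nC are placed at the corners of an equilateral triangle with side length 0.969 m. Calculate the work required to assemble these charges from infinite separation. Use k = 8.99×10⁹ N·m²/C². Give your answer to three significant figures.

The work to assemble the configuration equals its total potential energy, U = Σ kqᵢqⱼ/rᵢⱼ over all pairs.
All three pair separations equal the side length, 0.969 m.
U = (1.14×10⁻⁷) + (-2.86×10⁻⁷) + (-3.03×10⁻⁷) = -4.76×10⁻⁷ J.

-4.76×10⁻⁷ J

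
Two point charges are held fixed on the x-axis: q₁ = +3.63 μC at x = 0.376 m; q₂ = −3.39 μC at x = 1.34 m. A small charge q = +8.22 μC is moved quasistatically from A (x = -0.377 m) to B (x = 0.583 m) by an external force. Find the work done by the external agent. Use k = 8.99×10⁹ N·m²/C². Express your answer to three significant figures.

0.755 J

For quasistatic motion the external work equals the change in potential energy: W_ext = qΔV = q(V_B − V_A).
At A: distances to the source charges are 0.753 m, 1.72 m; V_A = Σ kqᵢ/rᵢ = 2.56×10⁴ V.
At B: distances to the source charges are 0.207 m, 0.757 m; V_B = Σ kqᵢ/rᵢ = 1.17×10⁵ V.
ΔV = V_B − V_A = 9.18×10⁴ V.
W_ext = qΔV = (8.22×10⁻⁶ C)(9.18×10⁴ V) = 0.755 J.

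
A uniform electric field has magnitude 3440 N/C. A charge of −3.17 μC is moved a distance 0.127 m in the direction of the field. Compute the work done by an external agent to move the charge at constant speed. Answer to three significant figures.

The potential change for a displacement 0.127 m in the direction of the field is ΔV = −Ed = -437 V.
W_ext = qΔV = 1.38×10⁻³ J.

1.38×10⁻³ J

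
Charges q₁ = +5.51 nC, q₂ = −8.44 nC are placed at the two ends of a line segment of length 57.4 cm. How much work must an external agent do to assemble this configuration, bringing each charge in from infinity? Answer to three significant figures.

-7.28×10⁻⁷ J

The assembly work is the sum of pairwise potential energies, U = Σ_{i<j} kqᵢqⱼ/rᵢⱼ.
The separation is r = 0.574 m.
U = (-7.28×10⁻⁷) = -7.28×10⁻⁷ J.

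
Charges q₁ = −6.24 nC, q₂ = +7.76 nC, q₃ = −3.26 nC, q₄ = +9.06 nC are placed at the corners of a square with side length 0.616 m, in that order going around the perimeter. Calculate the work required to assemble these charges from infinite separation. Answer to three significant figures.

-1.40×10⁻⁶ J

The work to assemble the configuration equals its total potential energy, U = Σ kqᵢqⱼ/rᵢⱼ over all pairs.
The four side pairs have separation 0.616 m and the two diagonal pairs 0.871 m.
Summing all 6 pair terms gives U = -1.40×10⁻⁶ J.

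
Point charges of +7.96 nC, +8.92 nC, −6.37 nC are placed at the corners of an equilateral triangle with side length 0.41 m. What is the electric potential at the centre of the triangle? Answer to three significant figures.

The total potential is the scalar sum of each charge's contribution, V = Σ kqᵢ/rᵢ.
The distance from each vertex to the centroid is a/√3 = 0.237 m.
V = k[(7.96×10⁻⁹)/(0.237) + (8.92×10⁻⁹)/(0.237) + (-6.37×10⁻⁹)/(0.237)] = 399 V.

399 V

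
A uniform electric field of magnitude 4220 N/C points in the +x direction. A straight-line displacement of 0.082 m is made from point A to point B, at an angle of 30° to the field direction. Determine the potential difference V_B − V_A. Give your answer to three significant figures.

Only the component of displacement along E changes the potential: ΔV = −E·d·cosθ.
ΔV = −(4220 V/m)(0.0820 m)cos30° = -300 V.

-300 V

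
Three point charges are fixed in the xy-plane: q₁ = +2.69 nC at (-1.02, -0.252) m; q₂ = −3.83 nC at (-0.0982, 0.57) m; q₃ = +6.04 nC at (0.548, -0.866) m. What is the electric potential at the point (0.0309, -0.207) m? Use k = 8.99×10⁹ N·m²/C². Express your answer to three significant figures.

Electric potential is a scalar, so the contributions from each charge add algebraically: V = Σ kqᵢ/rᵢ.
Distances from the field point to each charge: r₁ = 1.05 m, r₂ = 0.788 m, r₃ = 0.838 m.
V = k[(2.69×10⁻⁹)/(1.05) + (-3.83×10⁻⁹)/(0.788) + (6.04×10⁻⁹)/(0.838)] = 44.1 V.

44.1 V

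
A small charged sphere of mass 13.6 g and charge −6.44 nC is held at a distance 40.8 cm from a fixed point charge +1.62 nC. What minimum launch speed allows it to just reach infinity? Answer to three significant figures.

5.81×10⁻³ m/s

To just escape, total mechanical energy must reach zero at infinity: ½mv²_min + U = 0, so ½mv²_min = −U = |kQq|/r.
|U| = |kQq|/r = (8.99×10⁹ N·m²/C²)(1.62×10⁻⁹)(6.44×10⁻⁹)/(0.408) = 2.30×10⁻⁷ J.
v_min = √(2|U|/m) = √(2·2.30×10⁻⁷/0.0136) = 5.81×10⁻³ m/s.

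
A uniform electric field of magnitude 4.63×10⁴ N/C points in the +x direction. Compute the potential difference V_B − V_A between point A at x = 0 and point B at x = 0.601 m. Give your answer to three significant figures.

In a uniform field, potential decreases in the direction of E: V_B − V_A = −E·Δx.
V_B − V_A = −(4.63×10⁴ V/m)(0.601 m) = -2.78×10⁴ V.

-2.78×10⁴ V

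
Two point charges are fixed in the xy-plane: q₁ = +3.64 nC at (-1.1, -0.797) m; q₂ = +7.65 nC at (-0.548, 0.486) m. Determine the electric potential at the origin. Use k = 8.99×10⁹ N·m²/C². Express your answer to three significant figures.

The total potential is the scalar sum of each charge's contribution, V = Σ kqᵢ/rᵢ.
Distances from the field point to each charge: r₁ = 1.36 m, r₂ = 0.732 m.
V = k[(3.64×10⁻⁹)/(1.36) + (7.65×10⁻⁹)/(0.732)] = 118 V.

118 V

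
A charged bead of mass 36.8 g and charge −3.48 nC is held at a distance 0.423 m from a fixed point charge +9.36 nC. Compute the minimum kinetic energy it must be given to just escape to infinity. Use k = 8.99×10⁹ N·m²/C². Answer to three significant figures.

To just escape, total mechanical energy must reach zero at infinity: ½mv²_min + U = 0, so ½mv²_min = −U = |kQq|/r.
|U| = |kQq|/r = (8.99×10⁹ N·m²/C²)(9.36×10⁻⁹)(3.48×10⁻⁹)/(0.423) = 6.92×10⁻⁷ J.

6.92×10⁻⁷ J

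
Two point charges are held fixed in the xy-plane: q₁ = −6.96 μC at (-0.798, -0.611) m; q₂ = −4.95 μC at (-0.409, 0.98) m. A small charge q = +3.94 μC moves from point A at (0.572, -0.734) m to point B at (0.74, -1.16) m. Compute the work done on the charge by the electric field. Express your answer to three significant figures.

-0.0449 J

The work done by the electric force is W_field = −ΔU = −q(V_B − V_A) = q(V_A − V_B).
At A: distances to the source charges are 1.38 m, 1.97 m; V_A = Σ kqᵢ/rᵢ = -6.80×10⁴ V.
At B: distances to the source charges are 1.63 m, 2.43 m; V_B = Σ kqᵢ/rᵢ = -5.66×10⁴ V.
ΔV = V_B − V_A = 1.14×10⁴ V.
W_field = −qΔV = −(3.94×10⁻⁶ C)(1.14×10⁴ V) = -0.0449 J.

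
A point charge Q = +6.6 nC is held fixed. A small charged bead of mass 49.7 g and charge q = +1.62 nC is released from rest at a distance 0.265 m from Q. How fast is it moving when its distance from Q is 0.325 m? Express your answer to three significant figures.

Only the electrostatic force acts, so mechanical energy is conserved: ½mv² = U₁ − U₂ = kQq(1/r₁ − 1/r₂).
U₁ − U₂ = (8.99×10⁹ N·m²/C²)(6.60×10⁻⁹ C)(1.62×10⁻⁹ C)(1/0.265 − 1/0.325) = 6.70×10⁻⁸ J.
v = √(2·6.70×10⁻⁸/0.0497) = 1.64×10⁻³ m/s.

1.64×10⁻³ m/s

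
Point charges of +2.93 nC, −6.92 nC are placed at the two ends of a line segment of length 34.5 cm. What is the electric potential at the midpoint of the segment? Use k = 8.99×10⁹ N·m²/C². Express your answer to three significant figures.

The total potential is the scalar sum of each charge's contribution, V = Σ kqᵢ/rᵢ.
Each charge is 0.172 m from the midpoint.
V = k[(2.93×10⁻⁹)/(0.172) + (-6.92×10⁻⁹)/(0.172)] = -208 V.

-208 V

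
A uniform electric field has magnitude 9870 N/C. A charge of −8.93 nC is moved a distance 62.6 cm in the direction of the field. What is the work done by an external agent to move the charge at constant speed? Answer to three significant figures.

5.52×10⁻⁵ J

The potential change for a displacement 62.6 cm in the direction of the field is ΔV = −Ed = -6180 V.
W_ext = qΔV = 5.52×10⁻⁵ J.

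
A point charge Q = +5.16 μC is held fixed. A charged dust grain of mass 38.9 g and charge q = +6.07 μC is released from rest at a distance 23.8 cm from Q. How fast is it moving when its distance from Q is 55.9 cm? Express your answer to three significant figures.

Only the electrostatic force acts, so mechanical energy is conserved: ½mv² = U₁ − U₂ = kQq(1/r₁ − 1/r₂).
U₁ − U₂ = (8.99×10⁹ N·m²/C²)(5.16×10⁻⁶ C)(6.07×10⁻⁶ C)(1/0.238 − 1/0.559) = 0.679 J.
v = √(2·0.679/0.0389) = 5.91 m/s.

5.91 m/s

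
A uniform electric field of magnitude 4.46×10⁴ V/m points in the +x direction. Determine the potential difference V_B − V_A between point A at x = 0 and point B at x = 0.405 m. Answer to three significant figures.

In a uniform field, potential decreases in the direction of E: V_B − V_A = −E·Δx.
V_B − V_A = −(4.46×10⁴ V/m)(0.405 m) = -1.81×10⁴ V.

-1.81×10⁴ V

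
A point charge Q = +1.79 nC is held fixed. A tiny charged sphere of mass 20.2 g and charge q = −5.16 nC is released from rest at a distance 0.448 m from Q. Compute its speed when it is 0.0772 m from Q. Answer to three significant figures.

9.39×10⁻³ m/s

Only the electrostatic force acts, so mechanical energy is conserved: ½mv² = U₁ − U₂ = kQq(1/r₁ − 1/r₂).
U₁ − U₂ = (8.99×10⁹ N·m²/C²)(1.79×10⁻⁹ C)(-5.16×10⁻⁹ C)(1/0.448 − 1/0.0772) = 8.90×10⁻⁷ J.
v = √(2·8.90×10⁻⁷/0.0202) = 9.39×10⁻³ m/s.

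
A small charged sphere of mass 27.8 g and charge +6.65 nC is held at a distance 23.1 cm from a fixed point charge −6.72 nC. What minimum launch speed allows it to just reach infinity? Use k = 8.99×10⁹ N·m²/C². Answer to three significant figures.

0.0112 m/s

To just escape, total mechanical energy must reach zero at infinity: ½mv²_min + U = 0, so ½mv²_min = −U = |kQq|/r.
|U| = |kQq|/r = (8.99×10⁹ N·m²/C²)(6.72×10⁻⁹)(6.65×10⁻⁹)/(0.231) = 1.74×10⁻⁶ J.
v_min = √(2|U|/m) = √(2·1.74×10⁻⁶/0.0278) = 0.0112 m/s.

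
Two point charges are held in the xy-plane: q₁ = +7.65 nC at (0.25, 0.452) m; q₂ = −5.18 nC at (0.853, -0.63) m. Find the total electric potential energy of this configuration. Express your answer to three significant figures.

The work to assemble the configuration equals its total potential energy, U = Σ kqᵢqⱼ/rᵢⱼ over all pairs.
Pair separations: r₁₂ = 1.24 m.
U = (-2.88×10⁻⁷) = -2.88×10⁻⁷ J.

-2.88×10⁻⁷ J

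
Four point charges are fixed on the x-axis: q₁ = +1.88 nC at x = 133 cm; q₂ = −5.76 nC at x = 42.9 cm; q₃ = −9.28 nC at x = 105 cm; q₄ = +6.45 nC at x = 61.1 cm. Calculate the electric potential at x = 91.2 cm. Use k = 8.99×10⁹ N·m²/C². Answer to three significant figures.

-479 V

The total potential is the scalar sum of each charge's contribution, V = Σ kqᵢ/rᵢ.
Distances from the field point to each charge: r₁ = 0.418 m, r₂ = 0.483 m, r₃ = 0.138 m, r₄ = 0.301 m.
V = k[(1.88×10⁻⁹)/(0.418) + (-5.76×10⁻⁹)/(0.483) + (-9.28×10⁻⁹)/(0.138) + (6.45×10⁻⁹)/(0.301)] = -479 V.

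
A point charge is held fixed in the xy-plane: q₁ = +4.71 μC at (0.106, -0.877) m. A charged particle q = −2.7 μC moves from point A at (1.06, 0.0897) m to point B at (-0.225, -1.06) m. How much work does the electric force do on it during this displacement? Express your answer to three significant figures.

0.218 J

The work done by the electric force is W_field = −ΔU = −q(V_B − V_A) = q(V_A − V_B).
At A: distance to the source charge is 1.36 m; V_A = kq₁/r = 3.12×10⁴ V.
At B: distance to the source charge is 0.378 m; V_B = kq₁/r = 1.12×10⁵ V.
ΔV = V_B − V_A = 8.08×10⁴ V.
W_field = −qΔV = −(-2.70×10⁻⁶ C)(8.08×10⁴ V) = 0.218 J.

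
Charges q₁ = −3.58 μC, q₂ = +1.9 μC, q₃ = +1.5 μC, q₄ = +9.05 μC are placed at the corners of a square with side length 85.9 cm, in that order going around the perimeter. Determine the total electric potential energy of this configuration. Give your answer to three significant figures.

The work to assemble the configuration equals its total potential energy, U = Σ kqᵢqⱼ/rᵢⱼ over all pairs.
The four side pairs have separation 0.859 m and the two diagonal pairs 1.21 m.
Summing all 6 pair terms gives U = -0.151 J.

-0.151 J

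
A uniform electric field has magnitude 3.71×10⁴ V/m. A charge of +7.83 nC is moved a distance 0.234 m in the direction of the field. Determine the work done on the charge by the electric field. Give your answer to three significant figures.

6.80×10⁻⁵ J

The potential change for a displacement 0.234 m in the direction of the field is ΔV = −Ed = -8680 V.
W_field = −qΔV = 6.80×10⁻⁵ J.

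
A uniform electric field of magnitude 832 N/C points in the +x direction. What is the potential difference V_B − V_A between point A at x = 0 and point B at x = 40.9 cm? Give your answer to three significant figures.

In a uniform field, potential decreases in the direction of E: V_B − V_A = −E·Δx.
V_B − V_A = −(832 V/m)(0.409 m) = -340 V.

-340 V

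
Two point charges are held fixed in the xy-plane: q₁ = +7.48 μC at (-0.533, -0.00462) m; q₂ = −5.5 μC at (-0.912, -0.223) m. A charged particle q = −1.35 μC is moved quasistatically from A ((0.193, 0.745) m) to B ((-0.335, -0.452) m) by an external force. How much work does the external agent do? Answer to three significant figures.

For quasistatic motion the external work equals the change in potential energy: W_ext = qΔV = q(V_B − V_A).
At A: distances to the source charges are 1.04 m, 1.47 m; V_A = Σ kqᵢ/rᵢ = 3.08×10⁴ V.
At B: distances to the source charges are 0.489 m, 0.621 m; V_B = Σ kqᵢ/rᵢ = 5.78×10⁴ V.
ΔV = V_B − V_A = 2.70×10⁴ V.
W_ext = qΔV = (-1.35×10⁻⁶ C)(2.70×10⁴ V) = -0.0365 J.

-0.0365 J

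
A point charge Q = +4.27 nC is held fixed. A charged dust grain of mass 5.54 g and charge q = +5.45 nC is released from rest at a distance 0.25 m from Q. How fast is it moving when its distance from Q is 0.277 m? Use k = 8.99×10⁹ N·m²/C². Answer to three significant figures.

Only the electrostatic force acts, so mechanical energy is conserved: ½mv² = U₁ − U₂ = kQq(1/r₁ − 1/r₂).
U₁ − U₂ = (8.99×10⁹ N·m²/C²)(4.27×10⁻⁹ C)(5.45×10⁻⁹ C)(1/0.250 − 1/0.277) = 8.16×10⁻⁸ J.
v = √(2·8.16×10⁻⁸/5.54×10⁻³) = 5.43×10⁻³ m/s.

5.43×10⁻³ m/s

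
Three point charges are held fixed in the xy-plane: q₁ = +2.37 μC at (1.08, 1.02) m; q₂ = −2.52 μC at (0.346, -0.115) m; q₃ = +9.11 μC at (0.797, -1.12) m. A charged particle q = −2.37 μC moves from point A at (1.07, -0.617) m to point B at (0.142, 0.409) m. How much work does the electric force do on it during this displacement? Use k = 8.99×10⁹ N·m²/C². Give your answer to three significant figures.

The work done by the electric force is W_field = −ΔU = −q(V_B − V_A) = q(V_A − V_B).
At A: distances to the source charges are 1.64 m, 0.881 m, 0.572 m; V_A = Σ kqᵢ/rᵢ = 1.30×10⁵ V.
At B: distances to the source charges are 1.12 m, 0.562 m, 1.66 m; V_B = Σ kqᵢ/rᵢ = 2.80×10⁴ V.
ΔV = V_B − V_A = -1.02×10⁵ V.
W_field = −qΔV = −(-2.37×10⁻⁶ C)(-1.02×10⁵ V) = -0.243 J.

-0.243 J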